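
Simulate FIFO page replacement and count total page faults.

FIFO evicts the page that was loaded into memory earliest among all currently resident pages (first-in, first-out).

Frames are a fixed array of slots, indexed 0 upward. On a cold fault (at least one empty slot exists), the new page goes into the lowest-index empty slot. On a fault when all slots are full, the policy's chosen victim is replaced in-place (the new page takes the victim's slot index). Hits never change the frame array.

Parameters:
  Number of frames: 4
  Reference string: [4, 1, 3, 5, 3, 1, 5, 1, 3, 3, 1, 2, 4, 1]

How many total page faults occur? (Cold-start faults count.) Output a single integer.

Step 0: ref 4 → FAULT, frames=[4,-,-,-]
Step 1: ref 1 → FAULT, frames=[4,1,-,-]
Step 2: ref 3 → FAULT, frames=[4,1,3,-]
Step 3: ref 5 → FAULT, frames=[4,1,3,5]
Step 4: ref 3 → HIT, frames=[4,1,3,5]
Step 5: ref 1 → HIT, frames=[4,1,3,5]
Step 6: ref 5 → HIT, frames=[4,1,3,5]
Step 7: ref 1 → HIT, frames=[4,1,3,5]
Step 8: ref 3 → HIT, frames=[4,1,3,5]
Step 9: ref 3 → HIT, frames=[4,1,3,5]
Step 10: ref 1 → HIT, frames=[4,1,3,5]
Step 11: ref 2 → FAULT (evict 4), frames=[2,1,3,5]
Step 12: ref 4 → FAULT (evict 1), frames=[2,4,3,5]
Step 13: ref 1 → FAULT (evict 3), frames=[2,4,1,5]
Total faults: 7

Answer: 7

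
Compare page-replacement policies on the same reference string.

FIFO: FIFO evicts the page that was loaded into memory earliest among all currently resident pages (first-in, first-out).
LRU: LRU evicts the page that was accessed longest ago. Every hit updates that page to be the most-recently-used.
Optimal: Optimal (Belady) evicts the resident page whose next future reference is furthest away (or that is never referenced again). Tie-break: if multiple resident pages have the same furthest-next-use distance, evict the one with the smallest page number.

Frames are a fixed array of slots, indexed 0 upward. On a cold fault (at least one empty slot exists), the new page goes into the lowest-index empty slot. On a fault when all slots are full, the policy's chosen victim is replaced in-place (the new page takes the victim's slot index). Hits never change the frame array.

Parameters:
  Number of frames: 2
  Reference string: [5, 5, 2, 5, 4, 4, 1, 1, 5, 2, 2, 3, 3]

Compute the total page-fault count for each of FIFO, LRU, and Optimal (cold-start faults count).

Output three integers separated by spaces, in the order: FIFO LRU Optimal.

--- FIFO ---
  step 0: ref 5 -> FAULT, frames=[5,-] (faults so far: 1)
  step 1: ref 5 -> HIT, frames=[5,-] (faults so far: 1)
  step 2: ref 2 -> FAULT, frames=[5,2] (faults so far: 2)
  step 3: ref 5 -> HIT, frames=[5,2] (faults so far: 2)
  step 4: ref 4 -> FAULT, evict 5, frames=[4,2] (faults so far: 3)
  step 5: ref 4 -> HIT, frames=[4,2] (faults so far: 3)
  step 6: ref 1 -> FAULT, evict 2, frames=[4,1] (faults so far: 4)
  step 7: ref 1 -> HIT, frames=[4,1] (faults so far: 4)
  step 8: ref 5 -> FAULT, evict 4, frames=[5,1] (faults so far: 5)
  step 9: ref 2 -> FAULT, evict 1, frames=[5,2] (faults so far: 6)
  step 10: ref 2 -> HIT, frames=[5,2] (faults so far: 6)
  step 11: ref 3 -> FAULT, evict 5, frames=[3,2] (faults so far: 7)
  step 12: ref 3 -> HIT, frames=[3,2] (faults so far: 7)
  FIFO total faults: 7
--- LRU ---
  step 0: ref 5 -> FAULT, frames=[5,-] (faults so far: 1)
  step 1: ref 5 -> HIT, frames=[5,-] (faults so far: 1)
  step 2: ref 2 -> FAULT, frames=[5,2] (faults so far: 2)
  step 3: ref 5 -> HIT, frames=[5,2] (faults so far: 2)
  step 4: ref 4 -> FAULT, evict 2, frames=[5,4] (faults so far: 3)
  step 5: ref 4 -> HIT, frames=[5,4] (faults so far: 3)
  step 6: ref 1 -> FAULT, evict 5, frames=[1,4] (faults so far: 4)
  step 7: ref 1 -> HIT, frames=[1,4] (faults so far: 4)
  step 8: ref 5 -> FAULT, evict 4, frames=[1,5] (faults so far: 5)
  step 9: ref 2 -> FAULT, evict 1, frames=[2,5] (faults so far: 6)
  step 10: ref 2 -> HIT, frames=[2,5] (faults so far: 6)
  step 11: ref 3 -> FAULT, evict 5, frames=[2,3] (faults so far: 7)
  step 12: ref 3 -> HIT, frames=[2,3] (faults so far: 7)
  LRU total faults: 7
--- Optimal ---
  step 0: ref 5 -> FAULT, frames=[5,-] (faults so far: 1)
  step 1: ref 5 -> HIT, frames=[5,-] (faults so far: 1)
  step 2: ref 2 -> FAULT, frames=[5,2] (faults so far: 2)
  step 3: ref 5 -> HIT, frames=[5,2] (faults so far: 2)
  step 4: ref 4 -> FAULT, evict 2, frames=[5,4] (faults so far: 3)
  step 5: ref 4 -> HIT, frames=[5,4] (faults so far: 3)
  step 6: ref 1 -> FAULT, evict 4, frames=[5,1] (faults so far: 4)
  step 7: ref 1 -> HIT, frames=[5,1] (faults so far: 4)
  step 8: ref 5 -> HIT, frames=[5,1] (faults so far: 4)
  step 9: ref 2 -> FAULT, evict 1, frames=[5,2] (faults so far: 5)
  step 10: ref 2 -> HIT, frames=[5,2] (faults so far: 5)
  step 11: ref 3 -> FAULT, evict 2, frames=[5,3] (faults so far: 6)
  step 12: ref 3 -> HIT, frames=[5,3] (faults so far: 6)
  Optimal total faults: 6

Answer: 7 7 6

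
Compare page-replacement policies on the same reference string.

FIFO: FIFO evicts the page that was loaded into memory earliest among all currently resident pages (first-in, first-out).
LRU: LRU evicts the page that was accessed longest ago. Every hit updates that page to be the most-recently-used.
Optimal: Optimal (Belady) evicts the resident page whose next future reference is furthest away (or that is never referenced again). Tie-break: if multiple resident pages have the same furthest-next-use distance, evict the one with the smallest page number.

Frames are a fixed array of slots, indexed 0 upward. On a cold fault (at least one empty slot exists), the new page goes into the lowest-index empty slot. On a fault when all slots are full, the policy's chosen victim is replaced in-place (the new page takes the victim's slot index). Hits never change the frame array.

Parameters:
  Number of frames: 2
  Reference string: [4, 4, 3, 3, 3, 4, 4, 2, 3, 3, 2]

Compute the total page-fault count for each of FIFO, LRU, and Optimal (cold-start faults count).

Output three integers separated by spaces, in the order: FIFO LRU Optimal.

--- FIFO ---
  step 0: ref 4 -> FAULT, frames=[4,-] (faults so far: 1)
  step 1: ref 4 -> HIT, frames=[4,-] (faults so far: 1)
  step 2: ref 3 -> FAULT, frames=[4,3] (faults so far: 2)
  step 3: ref 3 -> HIT, frames=[4,3] (faults so far: 2)
  step 4: ref 3 -> HIT, frames=[4,3] (faults so far: 2)
  step 5: ref 4 -> HIT, frames=[4,3] (faults so far: 2)
  step 6: ref 4 -> HIT, frames=[4,3] (faults so far: 2)
  step 7: ref 2 -> FAULT, evict 4, frames=[2,3] (faults so far: 3)
  step 8: ref 3 -> HIT, frames=[2,3] (faults so far: 3)
  step 9: ref 3 -> HIT, frames=[2,3] (faults so far: 3)
  step 10: ref 2 -> HIT, frames=[2,3] (faults so far: 3)
  FIFO total faults: 3
--- LRU ---
  step 0: ref 4 -> FAULT, frames=[4,-] (faults so far: 1)
  step 1: ref 4 -> HIT, frames=[4,-] (faults so far: 1)
  step 2: ref 3 -> FAULT, frames=[4,3] (faults so far: 2)
  step 3: ref 3 -> HIT, frames=[4,3] (faults so far: 2)
  step 4: ref 3 -> HIT, frames=[4,3] (faults so far: 2)
  step 5: ref 4 -> HIT, frames=[4,3] (faults so far: 2)
  step 6: ref 4 -> HIT, frames=[4,3] (faults so far: 2)
  step 7: ref 2 -> FAULT, evict 3, frames=[4,2] (faults so far: 3)
  step 8: ref 3 -> FAULT, evict 4, frames=[3,2] (faults so far: 4)
  step 9: ref 3 -> HIT, frames=[3,2] (faults so far: 4)
  step 10: ref 2 -> HIT, frames=[3,2] (faults so far: 4)
  LRU total faults: 4
--- Optimal ---
  step 0: ref 4 -> FAULT, frames=[4,-] (faults so far: 1)
  step 1: ref 4 -> HIT, frames=[4,-] (faults so far: 1)
  step 2: ref 3 -> FAULT, frames=[4,3] (faults so far: 2)
  step 3: ref 3 -> HIT, frames=[4,3] (faults so far: 2)
  step 4: ref 3 -> HIT, frames=[4,3] (faults so far: 2)
  step 5: ref 4 -> HIT, frames=[4,3] (faults so far: 2)
  step 6: ref 4 -> HIT, frames=[4,3] (faults so far: 2)
  step 7: ref 2 -> FAULT, evict 4, frames=[2,3] (faults so far: 3)
  step 8: ref 3 -> HIT, frames=[2,3] (faults so far: 3)
  step 9: ref 3 -> HIT, frames=[2,3] (faults so far: 3)
  step 10: ref 2 -> HIT, frames=[2,3] (faults so far: 3)
  Optimal total faults: 3

Answer: 3 4 3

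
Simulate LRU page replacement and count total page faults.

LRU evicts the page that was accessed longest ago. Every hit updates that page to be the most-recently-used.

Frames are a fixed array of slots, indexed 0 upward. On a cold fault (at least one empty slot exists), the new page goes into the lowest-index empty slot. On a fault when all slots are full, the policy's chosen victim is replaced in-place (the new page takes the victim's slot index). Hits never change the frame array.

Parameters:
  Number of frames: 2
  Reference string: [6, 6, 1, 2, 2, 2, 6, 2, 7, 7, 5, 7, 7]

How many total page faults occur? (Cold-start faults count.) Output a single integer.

Answer: 6

Derivation:
Step 0: ref 6 → FAULT, frames=[6,-]
Step 1: ref 6 → HIT, frames=[6,-]
Step 2: ref 1 → FAULT, frames=[6,1]
Step 3: ref 2 → FAULT (evict 6), frames=[2,1]
Step 4: ref 2 → HIT, frames=[2,1]
Step 5: ref 2 → HIT, frames=[2,1]
Step 6: ref 6 → FAULT (evict 1), frames=[2,6]
Step 7: ref 2 → HIT, frames=[2,6]
Step 8: ref 7 → FAULT (evict 6), frames=[2,7]
Step 9: ref 7 → HIT, frames=[2,7]
Step 10: ref 5 → FAULT (evict 2), frames=[5,7]
Step 11: ref 7 → HIT, frames=[5,7]
Step 12: ref 7 → HIT, frames=[5,7]
Total faults: 6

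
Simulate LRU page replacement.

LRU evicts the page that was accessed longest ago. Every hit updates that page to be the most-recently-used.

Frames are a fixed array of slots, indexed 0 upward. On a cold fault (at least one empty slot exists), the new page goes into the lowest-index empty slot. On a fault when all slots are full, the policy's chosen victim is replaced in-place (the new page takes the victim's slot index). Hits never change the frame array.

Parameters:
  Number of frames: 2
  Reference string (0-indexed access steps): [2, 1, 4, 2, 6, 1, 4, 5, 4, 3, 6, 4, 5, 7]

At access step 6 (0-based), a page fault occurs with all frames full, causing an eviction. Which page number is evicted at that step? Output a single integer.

Answer: 6

Derivation:
Step 0: ref 2 -> FAULT, frames=[2,-]
Step 1: ref 1 -> FAULT, frames=[2,1]
Step 2: ref 4 -> FAULT, evict 2, frames=[4,1]
Step 3: ref 2 -> FAULT, evict 1, frames=[4,2]
Step 4: ref 6 -> FAULT, evict 4, frames=[6,2]
Step 5: ref 1 -> FAULT, evict 2, frames=[6,1]
Step 6: ref 4 -> FAULT, evict 6, frames=[4,1]
At step 6: evicted page 6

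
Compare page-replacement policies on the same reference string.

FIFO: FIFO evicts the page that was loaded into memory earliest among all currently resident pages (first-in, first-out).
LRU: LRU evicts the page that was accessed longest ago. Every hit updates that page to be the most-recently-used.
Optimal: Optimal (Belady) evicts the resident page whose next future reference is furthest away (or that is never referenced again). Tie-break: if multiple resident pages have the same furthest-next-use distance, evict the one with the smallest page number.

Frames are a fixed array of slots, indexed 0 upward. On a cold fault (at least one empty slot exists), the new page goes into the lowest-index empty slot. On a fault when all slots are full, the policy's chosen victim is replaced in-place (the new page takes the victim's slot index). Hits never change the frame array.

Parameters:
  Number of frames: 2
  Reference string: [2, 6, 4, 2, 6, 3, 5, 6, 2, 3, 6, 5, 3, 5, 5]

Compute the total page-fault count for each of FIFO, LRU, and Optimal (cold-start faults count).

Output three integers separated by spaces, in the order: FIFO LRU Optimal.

Answer: 13 13 9

Derivation:
--- FIFO ---
  step 0: ref 2 -> FAULT, frames=[2,-] (faults so far: 1)
  step 1: ref 6 -> FAULT, frames=[2,6] (faults so far: 2)
  step 2: ref 4 -> FAULT, evict 2, frames=[4,6] (faults so far: 3)
  step 3: ref 2 -> FAULT, evict 6, frames=[4,2] (faults so far: 4)
  step 4: ref 6 -> FAULT, evict 4, frames=[6,2] (faults so far: 5)
  step 5: ref 3 -> FAULT, evict 2, frames=[6,3] (faults so far: 6)
  step 6: ref 5 -> FAULT, evict 6, frames=[5,3] (faults so far: 7)
  step 7: ref 6 -> FAULT, evict 3, frames=[5,6] (faults so far: 8)
  step 8: ref 2 -> FAULT, evict 5, frames=[2,6] (faults so far: 9)
  step 9: ref 3 -> FAULT, evict 6, frames=[2,3] (faults so far: 10)
  step 10: ref 6 -> FAULT, evict 2, frames=[6,3] (faults so far: 11)
  step 11: ref 5 -> FAULT, evict 3, frames=[6,5] (faults so far: 12)
  step 12: ref 3 -> FAULT, evict 6, frames=[3,5] (faults so far: 13)
  step 13: ref 5 -> HIT, frames=[3,5] (faults so far: 13)
  step 14: ref 5 -> HIT, frames=[3,5] (faults so far: 13)
  FIFO total faults: 13
--- LRU ---
  step 0: ref 2 -> FAULT, frames=[2,-] (faults so far: 1)
  step 1: ref 6 -> FAULT, frames=[2,6] (faults so far: 2)
  step 2: ref 4 -> FAULT, evict 2, frames=[4,6] (faults so far: 3)
  step 3: ref 2 -> FAULT, evict 6, frames=[4,2] (faults so far: 4)
  step 4: ref 6 -> FAULT, evict 4, frames=[6,2] (faults so far: 5)
  step 5: ref 3 -> FAULT, evict 2, frames=[6,3] (faults so far: 6)
  step 6: ref 5 -> FAULT, evict 6, frames=[5,3] (faults so far: 7)
  step 7: ref 6 -> FAULT, evict 3, frames=[5,6] (faults so far: 8)
  step 8: ref 2 -> FAULT, evict 5, frames=[2,6] (faults so far: 9)
  step 9: ref 3 -> FAULT, evict 6, frames=[2,3] (faults so far: 10)
  step 10: ref 6 -> FAULT, evict 2, frames=[6,3] (faults so far: 11)
  step 11: ref 5 -> FAULT, evict 3, frames=[6,5] (faults so far: 12)
  step 12: ref 3 -> FAULT, evict 6, frames=[3,5] (faults so far: 13)
  step 13: ref 5 -> HIT, frames=[3,5] (faults so far: 13)
  step 14: ref 5 -> HIT, frames=[3,5] (faults so far: 13)
  LRU total faults: 13
--- Optimal ---
  step 0: ref 2 -> FAULT, frames=[2,-] (faults so far: 1)
  step 1: ref 6 -> FAULT, frames=[2,6] (faults so far: 2)
  step 2: ref 4 -> FAULT, evict 6, frames=[2,4] (faults so far: 3)
  step 3: ref 2 -> HIT, frames=[2,4] (faults so far: 3)
  step 4: ref 6 -> FAULT, evict 4, frames=[2,6] (faults so far: 4)
  step 5: ref 3 -> FAULT, evict 2, frames=[3,6] (faults so far: 5)
  step 6: ref 5 -> FAULT, evict 3, frames=[5,6] (faults so far: 6)
  step 7: ref 6 -> HIT, frames=[5,6] (faults so far: 6)
  step 8: ref 2 -> FAULT, evict 5, frames=[2,6] (faults so far: 7)
  step 9: ref 3 -> FAULT, evict 2, frames=[3,6] (faults so far: 8)
  step 10: ref 6 -> HIT, frames=[3,6] (faults so far: 8)
  step 11: ref 5 -> FAULT, evict 6, frames=[3,5] (faults so far: 9)
  step 12: ref 3 -> HIT, frames=[3,5] (faults so far: 9)
  step 13: ref 5 -> HIT, frames=[3,5] (faults so far: 9)
  step 14: ref 5 -> HIT, frames=[3,5] (faults so far: 9)
  Optimal total faults: 9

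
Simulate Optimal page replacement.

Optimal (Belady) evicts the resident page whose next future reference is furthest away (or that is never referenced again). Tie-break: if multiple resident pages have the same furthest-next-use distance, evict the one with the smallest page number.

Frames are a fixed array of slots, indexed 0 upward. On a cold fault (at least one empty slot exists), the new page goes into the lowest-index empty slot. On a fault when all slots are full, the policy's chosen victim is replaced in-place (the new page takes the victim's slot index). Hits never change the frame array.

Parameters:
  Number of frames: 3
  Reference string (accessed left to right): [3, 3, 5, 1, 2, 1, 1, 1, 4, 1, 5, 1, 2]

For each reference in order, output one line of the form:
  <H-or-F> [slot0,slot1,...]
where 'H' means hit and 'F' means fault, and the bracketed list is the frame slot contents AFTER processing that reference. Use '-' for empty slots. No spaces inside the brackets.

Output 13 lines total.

F [3,-,-]
H [3,-,-]
F [3,5,-]
F [3,5,1]
F [2,5,1]
H [2,5,1]
H [2,5,1]
H [2,5,1]
F [4,5,1]
H [4,5,1]
H [4,5,1]
H [4,5,1]
F [4,5,2]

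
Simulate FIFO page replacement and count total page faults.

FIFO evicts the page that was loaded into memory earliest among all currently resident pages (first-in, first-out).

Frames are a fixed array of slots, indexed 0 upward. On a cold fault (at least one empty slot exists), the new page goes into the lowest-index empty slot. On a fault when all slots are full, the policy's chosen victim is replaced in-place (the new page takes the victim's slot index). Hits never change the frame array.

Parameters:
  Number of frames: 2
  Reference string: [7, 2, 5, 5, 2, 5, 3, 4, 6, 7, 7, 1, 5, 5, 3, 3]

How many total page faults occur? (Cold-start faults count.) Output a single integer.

Answer: 10

Derivation:
Step 0: ref 7 → FAULT, frames=[7,-]
Step 1: ref 2 → FAULT, frames=[7,2]
Step 2: ref 5 → FAULT (evict 7), frames=[5,2]
Step 3: ref 5 → HIT, frames=[5,2]
Step 4: ref 2 → HIT, frames=[5,2]
Step 5: ref 5 → HIT, frames=[5,2]
Step 6: ref 3 → FAULT (evict 2), frames=[5,3]
Step 7: ref 4 → FAULT (evict 5), frames=[4,3]
Step 8: ref 6 → FAULT (evict 3), frames=[4,6]
Step 9: ref 7 → FAULT (evict 4), frames=[7,6]
Step 10: ref 7 → HIT, frames=[7,6]
Step 11: ref 1 → FAULT (evict 6), frames=[7,1]
Step 12: ref 5 → FAULT (evict 7), frames=[5,1]
Step 13: ref 5 → HIT, frames=[5,1]
Step 14: ref 3 → FAULT (evict 1), frames=[5,3]
Step 15: ref 3 → HIT, frames=[5,3]
Total faults: 10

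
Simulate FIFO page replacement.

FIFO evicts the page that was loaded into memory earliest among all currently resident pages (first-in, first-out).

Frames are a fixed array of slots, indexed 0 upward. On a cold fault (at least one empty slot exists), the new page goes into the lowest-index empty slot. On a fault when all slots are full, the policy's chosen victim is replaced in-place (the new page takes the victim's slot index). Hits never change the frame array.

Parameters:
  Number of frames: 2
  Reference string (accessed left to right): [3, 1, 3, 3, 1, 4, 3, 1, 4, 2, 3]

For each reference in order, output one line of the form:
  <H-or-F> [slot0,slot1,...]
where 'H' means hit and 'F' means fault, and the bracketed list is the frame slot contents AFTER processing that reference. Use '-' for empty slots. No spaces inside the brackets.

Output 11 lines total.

F [3,-]
F [3,1]
H [3,1]
H [3,1]
H [3,1]
F [4,1]
F [4,3]
F [1,3]
F [1,4]
F [2,4]
F [2,3]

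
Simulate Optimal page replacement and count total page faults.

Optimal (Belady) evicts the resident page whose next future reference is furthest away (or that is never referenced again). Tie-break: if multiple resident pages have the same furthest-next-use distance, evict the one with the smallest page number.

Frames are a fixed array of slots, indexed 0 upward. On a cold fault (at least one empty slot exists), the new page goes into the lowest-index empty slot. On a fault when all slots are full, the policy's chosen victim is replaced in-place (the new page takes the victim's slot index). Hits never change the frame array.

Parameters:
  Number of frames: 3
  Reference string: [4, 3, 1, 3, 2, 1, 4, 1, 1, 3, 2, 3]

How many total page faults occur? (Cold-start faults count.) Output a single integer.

Step 0: ref 4 → FAULT, frames=[4,-,-]
Step 1: ref 3 → FAULT, frames=[4,3,-]
Step 2: ref 1 → FAULT, frames=[4,3,1]
Step 3: ref 3 → HIT, frames=[4,3,1]
Step 4: ref 2 → FAULT (evict 3), frames=[4,2,1]
Step 5: ref 1 → HIT, frames=[4,2,1]
Step 6: ref 4 → HIT, frames=[4,2,1]
Step 7: ref 1 → HIT, frames=[4,2,1]
Step 8: ref 1 → HIT, frames=[4,2,1]
Step 9: ref 3 → FAULT (evict 1), frames=[4,2,3]
Step 10: ref 2 → HIT, frames=[4,2,3]
Step 11: ref 3 → HIT, frames=[4,2,3]
Total faults: 5

Answer: 5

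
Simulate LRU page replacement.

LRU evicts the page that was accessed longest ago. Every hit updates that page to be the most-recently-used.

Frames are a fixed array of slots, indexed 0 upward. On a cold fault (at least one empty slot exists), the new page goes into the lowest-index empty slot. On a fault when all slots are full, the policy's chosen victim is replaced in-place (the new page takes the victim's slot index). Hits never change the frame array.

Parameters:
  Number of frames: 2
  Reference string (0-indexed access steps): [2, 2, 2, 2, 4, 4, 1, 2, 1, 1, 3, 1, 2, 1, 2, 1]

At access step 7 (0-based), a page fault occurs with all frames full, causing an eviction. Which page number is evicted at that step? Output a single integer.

Step 0: ref 2 -> FAULT, frames=[2,-]
Step 1: ref 2 -> HIT, frames=[2,-]
Step 2: ref 2 -> HIT, frames=[2,-]
Step 3: ref 2 -> HIT, frames=[2,-]
Step 4: ref 4 -> FAULT, frames=[2,4]
Step 5: ref 4 -> HIT, frames=[2,4]
Step 6: ref 1 -> FAULT, evict 2, frames=[1,4]
Step 7: ref 2 -> FAULT, evict 4, frames=[1,2]
At step 7: evicted page 4

Answer: 4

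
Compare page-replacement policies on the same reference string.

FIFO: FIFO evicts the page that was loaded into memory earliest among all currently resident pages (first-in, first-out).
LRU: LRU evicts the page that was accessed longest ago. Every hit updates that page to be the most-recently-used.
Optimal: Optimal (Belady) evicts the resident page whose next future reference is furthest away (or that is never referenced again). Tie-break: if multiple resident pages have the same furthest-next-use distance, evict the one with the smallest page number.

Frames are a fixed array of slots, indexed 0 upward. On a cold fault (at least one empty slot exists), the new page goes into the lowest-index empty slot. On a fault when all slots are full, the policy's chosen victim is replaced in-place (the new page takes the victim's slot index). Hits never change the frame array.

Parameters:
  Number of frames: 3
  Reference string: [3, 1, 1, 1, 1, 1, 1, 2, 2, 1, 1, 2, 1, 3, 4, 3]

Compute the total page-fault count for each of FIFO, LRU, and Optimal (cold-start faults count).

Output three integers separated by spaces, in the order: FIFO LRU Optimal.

--- FIFO ---
  step 0: ref 3 -> FAULT, frames=[3,-,-] (faults so far: 1)
  step 1: ref 1 -> FAULT, frames=[3,1,-] (faults so far: 2)
  step 2: ref 1 -> HIT, frames=[3,1,-] (faults so far: 2)
  step 3: ref 1 -> HIT, frames=[3,1,-] (faults so far: 2)
  step 4: ref 1 -> HIT, frames=[3,1,-] (faults so far: 2)
  step 5: ref 1 -> HIT, frames=[3,1,-] (faults so far: 2)
  step 6: ref 1 -> HIT, frames=[3,1,-] (faults so far: 2)
  step 7: ref 2 -> FAULT, frames=[3,1,2] (faults so far: 3)
  step 8: ref 2 -> HIT, frames=[3,1,2] (faults so far: 3)
  step 9: ref 1 -> HIT, frames=[3,1,2] (faults so far: 3)
  step 10: ref 1 -> HIT, frames=[3,1,2] (faults so far: 3)
  step 11: ref 2 -> HIT, frames=[3,1,2] (faults so far: 3)
  step 12: ref 1 -> HIT, frames=[3,1,2] (faults so far: 3)
  step 13: ref 3 -> HIT, frames=[3,1,2] (faults so far: 3)
  step 14: ref 4 -> FAULT, evict 3, frames=[4,1,2] (faults so far: 4)
  step 15: ref 3 -> FAULT, evict 1, frames=[4,3,2] (faults so far: 5)
  FIFO total faults: 5
--- LRU ---
  step 0: ref 3 -> FAULT, frames=[3,-,-] (faults so far: 1)
  step 1: ref 1 -> FAULT, frames=[3,1,-] (faults so far: 2)
  step 2: ref 1 -> HIT, frames=[3,1,-] (faults so far: 2)
  step 3: ref 1 -> HIT, frames=[3,1,-] (faults so far: 2)
  step 4: ref 1 -> HIT, frames=[3,1,-] (faults so far: 2)
  step 5: ref 1 -> HIT, frames=[3,1,-] (faults so far: 2)
  step 6: ref 1 -> HIT, frames=[3,1,-] (faults so far: 2)
  step 7: ref 2 -> FAULT, frames=[3,1,2] (faults so far: 3)
  step 8: ref 2 -> HIT, frames=[3,1,2] (faults so far: 3)
  step 9: ref 1 -> HIT, frames=[3,1,2] (faults so far: 3)
  step 10: ref 1 -> HIT, frames=[3,1,2] (faults so far: 3)
  step 11: ref 2 -> HIT, frames=[3,1,2] (faults so far: 3)
  step 12: ref 1 -> HIT, frames=[3,1,2] (faults so far: 3)
  step 13: ref 3 -> HIT, frames=[3,1,2] (faults so far: 3)
  step 14: ref 4 -> FAULT, evict 2, frames=[3,1,4] (faults so far: 4)
  step 15: ref 3 -> HIT, frames=[3,1,4] (faults so far: 4)
  LRU total faults: 4
--- Optimal ---
  step 0: ref 3 -> FAULT, frames=[3,-,-] (faults so far: 1)
  step 1: ref 1 -> FAULT, frames=[3,1,-] (faults so far: 2)
  step 2: ref 1 -> HIT, frames=[3,1,-] (faults so far: 2)
  step 3: ref 1 -> HIT, frames=[3,1,-] (faults so far: 2)
  step 4: ref 1 -> HIT, frames=[3,1,-] (faults so far: 2)
  step 5: ref 1 -> HIT, frames=[3,1,-] (faults so far: 2)
  step 6: ref 1 -> HIT, frames=[3,1,-] (faults so far: 2)
  step 7: ref 2 -> FAULT, frames=[3,1,2] (faults so far: 3)
  step 8: ref 2 -> HIT, frames=[3,1,2] (faults so far: 3)
  step 9: ref 1 -> HIT, frames=[3,1,2] (faults so far: 3)
  step 10: ref 1 -> HIT, frames=[3,1,2] (faults so far: 3)
  step 11: ref 2 -> HIT, frames=[3,1,2] (faults so far: 3)
  step 12: ref 1 -> HIT, frames=[3,1,2] (faults so far: 3)
  step 13: ref 3 -> HIT, frames=[3,1,2] (faults so far: 3)
  step 14: ref 4 -> FAULT, evict 1, frames=[3,4,2] (faults so far: 4)
  step 15: ref 3 -> HIT, frames=[3,4,2] (faults so far: 4)
  Optimal total faults: 4

Answer: 5 4 4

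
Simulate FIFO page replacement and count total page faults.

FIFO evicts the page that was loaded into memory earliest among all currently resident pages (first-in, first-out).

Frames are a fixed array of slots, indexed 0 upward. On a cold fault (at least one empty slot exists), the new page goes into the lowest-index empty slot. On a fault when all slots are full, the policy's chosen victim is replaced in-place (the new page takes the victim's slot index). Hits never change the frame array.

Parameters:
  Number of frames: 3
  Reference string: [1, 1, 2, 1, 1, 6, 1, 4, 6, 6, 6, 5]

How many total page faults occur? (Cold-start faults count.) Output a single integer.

Step 0: ref 1 → FAULT, frames=[1,-,-]
Step 1: ref 1 → HIT, frames=[1,-,-]
Step 2: ref 2 → FAULT, frames=[1,2,-]
Step 3: ref 1 → HIT, frames=[1,2,-]
Step 4: ref 1 → HIT, frames=[1,2,-]
Step 5: ref 6 → FAULT, frames=[1,2,6]
Step 6: ref 1 → HIT, frames=[1,2,6]
Step 7: ref 4 → FAULT (evict 1), frames=[4,2,6]
Step 8: ref 6 → HIT, frames=[4,2,6]
Step 9: ref 6 → HIT, frames=[4,2,6]
Step 10: ref 6 → HIT, frames=[4,2,6]
Step 11: ref 5 → FAULT (evict 2), frames=[4,5,6]
Total faults: 5

Answer: 5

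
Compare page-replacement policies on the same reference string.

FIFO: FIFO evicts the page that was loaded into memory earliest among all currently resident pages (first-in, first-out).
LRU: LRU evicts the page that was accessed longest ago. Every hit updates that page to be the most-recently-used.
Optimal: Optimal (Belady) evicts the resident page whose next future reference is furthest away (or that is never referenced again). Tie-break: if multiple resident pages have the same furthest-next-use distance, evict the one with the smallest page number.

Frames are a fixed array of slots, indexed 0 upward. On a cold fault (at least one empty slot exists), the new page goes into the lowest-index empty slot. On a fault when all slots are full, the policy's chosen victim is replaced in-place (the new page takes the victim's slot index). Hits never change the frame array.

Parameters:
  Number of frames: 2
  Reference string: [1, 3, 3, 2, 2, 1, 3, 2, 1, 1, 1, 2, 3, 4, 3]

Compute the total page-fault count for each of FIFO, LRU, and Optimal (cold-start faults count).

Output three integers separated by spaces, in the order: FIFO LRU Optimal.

--- FIFO ---
  step 0: ref 1 -> FAULT, frames=[1,-] (faults so far: 1)
  step 1: ref 3 -> FAULT, frames=[1,3] (faults so far: 2)
  step 2: ref 3 -> HIT, frames=[1,3] (faults so far: 2)
  step 3: ref 2 -> FAULT, evict 1, frames=[2,3] (faults so far: 3)
  step 4: ref 2 -> HIT, frames=[2,3] (faults so far: 3)
  step 5: ref 1 -> FAULT, evict 3, frames=[2,1] (faults so far: 4)
  step 6: ref 3 -> FAULT, evict 2, frames=[3,1] (faults so far: 5)
  step 7: ref 2 -> FAULT, evict 1, frames=[3,2] (faults so far: 6)
  step 8: ref 1 -> FAULT, evict 3, frames=[1,2] (faults so far: 7)
  step 9: ref 1 -> HIT, frames=[1,2] (faults so far: 7)
  step 10: ref 1 -> HIT, frames=[1,2] (faults so far: 7)
  step 11: ref 2 -> HIT, frames=[1,2] (faults so far: 7)
  step 12: ref 3 -> FAULT, evict 2, frames=[1,3] (faults so far: 8)
  step 13: ref 4 -> FAULT, evict 1, frames=[4,3] (faults so far: 9)
  step 14: ref 3 -> HIT, frames=[4,3] (faults so far: 9)
  FIFO total faults: 9
--- LRU ---
  step 0: ref 1 -> FAULT, frames=[1,-] (faults so far: 1)
  step 1: ref 3 -> FAULT, frames=[1,3] (faults so far: 2)
  step 2: ref 3 -> HIT, frames=[1,3] (faults so far: 2)
  step 3: ref 2 -> FAULT, evict 1, frames=[2,3] (faults so far: 3)
  step 4: ref 2 -> HIT, frames=[2,3] (faults so far: 3)
  step 5: ref 1 -> FAULT, evict 3, frames=[2,1] (faults so far: 4)
  step 6: ref 3 -> FAULT, evict 2, frames=[3,1] (faults so far: 5)
  step 7: ref 2 -> FAULT, evict 1, frames=[3,2] (faults so far: 6)
  step 8: ref 1 -> FAULT, evict 3, frames=[1,2] (faults so far: 7)
  step 9: ref 1 -> HIT, frames=[1,2] (faults so far: 7)
  step 10: ref 1 -> HIT, frames=[1,2] (faults so far: 7)
  step 11: ref 2 -> HIT, frames=[1,2] (faults so far: 7)
  step 12: ref 3 -> FAULT, evict 1, frames=[3,2] (faults so far: 8)
  step 13: ref 4 -> FAULT, evict 2, frames=[3,4] (faults so far: 9)
  step 14: ref 3 -> HIT, frames=[3,4] (faults so far: 9)
  LRU total faults: 9
--- Optimal ---
  step 0: ref 1 -> FAULT, frames=[1,-] (faults so far: 1)
  step 1: ref 3 -> FAULT, frames=[1,3] (faults so far: 2)
  step 2: ref 3 -> HIT, frames=[1,3] (faults so far: 2)
  step 3: ref 2 -> FAULT, evict 3, frames=[1,2] (faults so far: 3)
  step 4: ref 2 -> HIT, frames=[1,2] (faults so far: 3)
  step 5: ref 1 -> HIT, frames=[1,2] (faults so far: 3)
  step 6: ref 3 -> FAULT, evict 1, frames=[3,2] (faults so far: 4)
  step 7: ref 2 -> HIT, frames=[3,2] (faults so far: 4)
  step 8: ref 1 -> FAULT, evict 3, frames=[1,2] (faults so far: 5)
  step 9: ref 1 -> HIT, frames=[1,2] (faults so far: 5)
  step 10: ref 1 -> HIT, frames=[1,2] (faults so far: 5)
  step 11: ref 2 -> HIT, frames=[1,2] (faults so far: 5)
  step 12: ref 3 -> FAULT, evict 1, frames=[3,2] (faults so far: 6)
  step 13: ref 4 -> FAULT, evict 2, frames=[3,4] (faults so far: 7)
  step 14: ref 3 -> HIT, frames=[3,4] (faults so far: 7)
  Optimal total faults: 7

Answer: 9 9 7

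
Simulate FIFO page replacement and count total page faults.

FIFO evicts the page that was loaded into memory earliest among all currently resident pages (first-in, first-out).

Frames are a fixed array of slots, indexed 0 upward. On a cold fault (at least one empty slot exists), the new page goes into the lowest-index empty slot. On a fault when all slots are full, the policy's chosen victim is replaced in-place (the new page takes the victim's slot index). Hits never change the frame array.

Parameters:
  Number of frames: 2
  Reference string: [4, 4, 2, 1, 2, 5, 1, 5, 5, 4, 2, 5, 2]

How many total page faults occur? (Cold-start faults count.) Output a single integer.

Answer: 7

Derivation:
Step 0: ref 4 → FAULT, frames=[4,-]
Step 1: ref 4 → HIT, frames=[4,-]
Step 2: ref 2 → FAULT, frames=[4,2]
Step 3: ref 1 → FAULT (evict 4), frames=[1,2]
Step 4: ref 2 → HIT, frames=[1,2]
Step 5: ref 5 → FAULT (evict 2), frames=[1,5]
Step 6: ref 1 → HIT, frames=[1,5]
Step 7: ref 5 → HIT, frames=[1,5]
Step 8: ref 5 → HIT, frames=[1,5]
Step 9: ref 4 → FAULT (evict 1), frames=[4,5]
Step 10: ref 2 → FAULT (evict 5), frames=[4,2]
Step 11: ref 5 → FAULT (evict 4), frames=[5,2]
Step 12: ref 2 → HIT, frames=[5,2]
Total faults: 7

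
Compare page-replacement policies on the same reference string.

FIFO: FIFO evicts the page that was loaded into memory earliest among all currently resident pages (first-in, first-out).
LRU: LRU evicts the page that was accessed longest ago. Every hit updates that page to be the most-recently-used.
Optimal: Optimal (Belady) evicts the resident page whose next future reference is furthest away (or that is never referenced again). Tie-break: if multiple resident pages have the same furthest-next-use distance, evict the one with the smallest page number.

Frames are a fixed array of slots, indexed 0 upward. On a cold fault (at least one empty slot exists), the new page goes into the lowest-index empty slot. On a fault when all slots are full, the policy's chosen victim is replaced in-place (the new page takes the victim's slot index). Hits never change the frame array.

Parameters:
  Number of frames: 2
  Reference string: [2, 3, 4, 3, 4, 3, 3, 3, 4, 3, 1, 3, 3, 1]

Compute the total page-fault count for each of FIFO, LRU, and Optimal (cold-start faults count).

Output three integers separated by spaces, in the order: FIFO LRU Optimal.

--- FIFO ---
  step 0: ref 2 -> FAULT, frames=[2,-] (faults so far: 1)
  step 1: ref 3 -> FAULT, frames=[2,3] (faults so far: 2)
  step 2: ref 4 -> FAULT, evict 2, frames=[4,3] (faults so far: 3)
  step 3: ref 3 -> HIT, frames=[4,3] (faults so far: 3)
  step 4: ref 4 -> HIT, frames=[4,3] (faults so far: 3)
  step 5: ref 3 -> HIT, frames=[4,3] (faults so far: 3)
  step 6: ref 3 -> HIT, frames=[4,3] (faults so far: 3)
  step 7: ref 3 -> HIT, frames=[4,3] (faults so far: 3)
  step 8: ref 4 -> HIT, frames=[4,3] (faults so far: 3)
  step 9: ref 3 -> HIT, frames=[4,3] (faults so far: 3)
  step 10: ref 1 -> FAULT, evict 3, frames=[4,1] (faults so far: 4)
  step 11: ref 3 -> FAULT, evict 4, frames=[3,1] (faults so far: 5)
  step 12: ref 3 -> HIT, frames=[3,1] (faults so far: 5)
  step 13: ref 1 -> HIT, frames=[3,1] (faults so far: 5)
  FIFO total faults: 5
--- LRU ---
  step 0: ref 2 -> FAULT, frames=[2,-] (faults so far: 1)
  step 1: ref 3 -> FAULT, frames=[2,3] (faults so far: 2)
  step 2: ref 4 -> FAULT, evict 2, frames=[4,3] (faults so far: 3)
  step 3: ref 3 -> HIT, frames=[4,3] (faults so far: 3)
  step 4: ref 4 -> HIT, frames=[4,3] (faults so far: 3)
  step 5: ref 3 -> HIT, frames=[4,3] (faults so far: 3)
  step 6: ref 3 -> HIT, frames=[4,3] (faults so far: 3)
  step 7: ref 3 -> HIT, frames=[4,3] (faults so far: 3)
  step 8: ref 4 -> HIT, frames=[4,3] (faults so far: 3)
  step 9: ref 3 -> HIT, frames=[4,3] (faults so far: 3)
  step 10: ref 1 -> FAULT, evict 4, frames=[1,3] (faults so far: 4)
  step 11: ref 3 -> HIT, frames=[1,3] (faults so far: 4)
  step 12: ref 3 -> HIT, frames=[1,3] (faults so far: 4)
  step 13: ref 1 -> HIT, frames=[1,3] (faults so far: 4)
  LRU total faults: 4
--- Optimal ---
  step 0: ref 2 -> FAULT, frames=[2,-] (faults so far: 1)
  step 1: ref 3 -> FAULT, frames=[2,3] (faults so far: 2)
  step 2: ref 4 -> FAULT, evict 2, frames=[4,3] (faults so far: 3)
  step 3: ref 3 -> HIT, frames=[4,3] (faults so far: 3)
  step 4: ref 4 -> HIT, frames=[4,3] (faults so far: 3)
  step 5: ref 3 -> HIT, frames=[4,3] (faults so far: 3)
  step 6: ref 3 -> HIT, frames=[4,3] (faults so far: 3)
  step 7: ref 3 -> HIT, frames=[4,3] (faults so far: 3)
  step 8: ref 4 -> HIT, frames=[4,3] (faults so far: 3)
  step 9: ref 3 -> HIT, frames=[4,3] (faults so far: 3)
  step 10: ref 1 -> FAULT, evict 4, frames=[1,3] (faults so far: 4)
  step 11: ref 3 -> HIT, frames=[1,3] (faults so far: 4)
  step 12: ref 3 -> HIT, frames=[1,3] (faults so far: 4)
  step 13: ref 1 -> HIT, frames=[1,3] (faults so far: 4)
  Optimal total faults: 4

Answer: 5 4 4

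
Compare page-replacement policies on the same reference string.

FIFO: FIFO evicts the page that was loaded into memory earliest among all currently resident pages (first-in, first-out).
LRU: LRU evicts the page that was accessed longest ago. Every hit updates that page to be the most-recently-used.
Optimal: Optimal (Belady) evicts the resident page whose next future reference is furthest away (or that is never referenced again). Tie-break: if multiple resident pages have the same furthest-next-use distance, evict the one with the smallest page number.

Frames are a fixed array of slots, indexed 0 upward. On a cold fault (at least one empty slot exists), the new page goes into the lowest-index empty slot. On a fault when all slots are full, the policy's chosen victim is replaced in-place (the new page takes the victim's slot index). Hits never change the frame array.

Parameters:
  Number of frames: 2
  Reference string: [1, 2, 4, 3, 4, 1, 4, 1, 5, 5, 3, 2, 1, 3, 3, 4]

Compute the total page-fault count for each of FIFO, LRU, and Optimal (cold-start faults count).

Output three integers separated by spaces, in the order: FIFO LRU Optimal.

--- FIFO ---
  step 0: ref 1 -> FAULT, frames=[1,-] (faults so far: 1)
  step 1: ref 2 -> FAULT, frames=[1,2] (faults so far: 2)
  step 2: ref 4 -> FAULT, evict 1, frames=[4,2] (faults so far: 3)
  step 3: ref 3 -> FAULT, evict 2, frames=[4,3] (faults so far: 4)
  step 4: ref 4 -> HIT, frames=[4,3] (faults so far: 4)
  step 5: ref 1 -> FAULT, evict 4, frames=[1,3] (faults so far: 5)
  step 6: ref 4 -> FAULT, evict 3, frames=[1,4] (faults so far: 6)
  step 7: ref 1 -> HIT, frames=[1,4] (faults so far: 6)
  step 8: ref 5 -> FAULT, evict 1, frames=[5,4] (faults so far: 7)
  step 9: ref 5 -> HIT, frames=[5,4] (faults so far: 7)
  step 10: ref 3 -> FAULT, evict 4, frames=[5,3] (faults so far: 8)
  step 11: ref 2 -> FAULT, evict 5, frames=[2,3] (faults so far: 9)
  step 12: ref 1 -> FAULT, evict 3, frames=[2,1] (faults so far: 10)
  step 13: ref 3 -> FAULT, evict 2, frames=[3,1] (faults so far: 11)
  step 14: ref 3 -> HIT, frames=[3,1] (faults so far: 11)
  step 15: ref 4 -> FAULT, evict 1, frames=[3,4] (faults so far: 12)
  FIFO total faults: 12
--- LRU ---
  step 0: ref 1 -> FAULT, frames=[1,-] (faults so far: 1)
  step 1: ref 2 -> FAULT, frames=[1,2] (faults so far: 2)
  step 2: ref 4 -> FAULT, evict 1, frames=[4,2] (faults so far: 3)
  step 3: ref 3 -> FAULT, evict 2, frames=[4,3] (faults so far: 4)
  step 4: ref 4 -> HIT, frames=[4,3] (faults so far: 4)
  step 5: ref 1 -> FAULT, evict 3, frames=[4,1] (faults so far: 5)
  step 6: ref 4 -> HIT, frames=[4,1] (faults so far: 5)
  step 7: ref 1 -> HIT, frames=[4,1] (faults so far: 5)
  step 8: ref 5 -> FAULT, evict 4, frames=[5,1] (faults so far: 6)
  step 9: ref 5 -> HIT, frames=[5,1] (faults so far: 6)
  step 10: ref 3 -> FAULT, evict 1, frames=[5,3] (faults so far: 7)
  step 11: ref 2 -> FAULT, evict 5, frames=[2,3] (faults so far: 8)
  step 12: ref 1 -> FAULT, evict 3, frames=[2,1] (faults so far: 9)
  step 13: ref 3 -> FAULT, evict 2, frames=[3,1] (faults so far: 10)
  step 14: ref 3 -> HIT, frames=[3,1] (faults so far: 10)
  step 15: ref 4 -> FAULT, evict 1, frames=[3,4] (faults so far: 11)
  LRU total faults: 11
--- Optimal ---
  step 0: ref 1 -> FAULT, frames=[1,-] (faults so far: 1)
  step 1: ref 2 -> FAULT, frames=[1,2] (faults so far: 2)
  step 2: ref 4 -> FAULT, evict 2, frames=[1,4] (faults so far: 3)
  step 3: ref 3 -> FAULT, evict 1, frames=[3,4] (faults so far: 4)
  step 4: ref 4 -> HIT, frames=[3,4] (faults so far: 4)
  step 5: ref 1 -> FAULT, evict 3, frames=[1,4] (faults so far: 5)
  step 6: ref 4 -> HIT, frames=[1,4] (faults so far: 5)
  step 7: ref 1 -> HIT, frames=[1,4] (faults so far: 5)
  step 8: ref 5 -> FAULT, evict 4, frames=[1,5] (faults so far: 6)
  step 9: ref 5 -> HIT, frames=[1,5] (faults so far: 6)
  step 10: ref 3 -> FAULT, evict 5, frames=[1,3] (faults so far: 7)
  step 11: ref 2 -> FAULT, evict 3, frames=[1,2] (faults so far: 8)
  step 12: ref 1 -> HIT, frames=[1,2] (faults so far: 8)
  step 13: ref 3 -> FAULT, evict 1, frames=[3,2] (faults so far: 9)
  step 14: ref 3 -> HIT, frames=[3,2] (faults so far: 9)
  step 15: ref 4 -> FAULT, evict 2, frames=[3,4] (faults so far: 10)
  Optimal total faults: 10

Answer: 12 11 10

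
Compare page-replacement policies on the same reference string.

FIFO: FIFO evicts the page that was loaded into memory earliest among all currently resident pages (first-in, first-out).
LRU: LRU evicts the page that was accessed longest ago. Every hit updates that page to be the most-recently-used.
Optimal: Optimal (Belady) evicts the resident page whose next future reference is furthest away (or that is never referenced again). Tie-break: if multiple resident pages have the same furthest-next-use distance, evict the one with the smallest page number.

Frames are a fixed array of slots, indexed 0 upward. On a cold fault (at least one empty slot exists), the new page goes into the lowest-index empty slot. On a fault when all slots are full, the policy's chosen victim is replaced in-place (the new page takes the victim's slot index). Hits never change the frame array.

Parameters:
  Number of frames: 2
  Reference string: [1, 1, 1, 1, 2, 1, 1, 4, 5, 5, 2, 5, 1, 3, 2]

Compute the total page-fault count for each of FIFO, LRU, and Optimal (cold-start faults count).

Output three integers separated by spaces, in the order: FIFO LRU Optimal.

Answer: 8 8 6

Derivation:
--- FIFO ---
  step 0: ref 1 -> FAULT, frames=[1,-] (faults so far: 1)
  step 1: ref 1 -> HIT, frames=[1,-] (faults so far: 1)
  step 2: ref 1 -> HIT, frames=[1,-] (faults so far: 1)
  step 3: ref 1 -> HIT, frames=[1,-] (faults so far: 1)
  step 4: ref 2 -> FAULT, frames=[1,2] (faults so far: 2)
  step 5: ref 1 -> HIT, frames=[1,2] (faults so far: 2)
  step 6: ref 1 -> HIT, frames=[1,2] (faults so far: 2)
  step 7: ref 4 -> FAULT, evict 1, frames=[4,2] (faults so far: 3)
  step 8: ref 5 -> FAULT, evict 2, frames=[4,5] (faults so far: 4)
  step 9: ref 5 -> HIT, frames=[4,5] (faults so far: 4)
  step 10: ref 2 -> FAULT, evict 4, frames=[2,5] (faults so far: 5)
  step 11: ref 5 -> HIT, frames=[2,5] (faults so far: 5)
  step 12: ref 1 -> FAULT, evict 5, frames=[2,1] (faults so far: 6)
  step 13: ref 3 -> FAULT, evict 2, frames=[3,1] (faults so far: 7)
  step 14: ref 2 -> FAULT, evict 1, frames=[3,2] (faults so far: 8)
  FIFO total faults: 8
--- LRU ---
  step 0: ref 1 -> FAULT, frames=[1,-] (faults so far: 1)
  step 1: ref 1 -> HIT, frames=[1,-] (faults so far: 1)
  step 2: ref 1 -> HIT, frames=[1,-] (faults so far: 1)
  step 3: ref 1 -> HIT, frames=[1,-] (faults so far: 1)
  step 4: ref 2 -> FAULT, frames=[1,2] (faults so far: 2)
  step 5: ref 1 -> HIT, frames=[1,2] (faults so far: 2)
  step 6: ref 1 -> HIT, frames=[1,2] (faults so far: 2)
  step 7: ref 4 -> FAULT, evict 2, frames=[1,4] (faults so far: 3)
  step 8: ref 5 -> FAULT, evict 1, frames=[5,4] (faults so far: 4)
  step 9: ref 5 -> HIT, frames=[5,4] (faults so far: 4)
  step 10: ref 2 -> FAULT, evict 4, frames=[5,2] (faults so far: 5)
  step 11: ref 5 -> HIT, frames=[5,2] (faults so far: 5)
  step 12: ref 1 -> FAULT, evict 2, frames=[5,1] (faults so far: 6)
  step 13: ref 3 -> FAULT, evict 5, frames=[3,1] (faults so far: 7)
  step 14: ref 2 -> FAULT, evict 1, frames=[3,2] (faults so far: 8)
  LRU total faults: 8
--- Optimal ---
  step 0: ref 1 -> FAULT, frames=[1,-] (faults so far: 1)
  step 1: ref 1 -> HIT, frames=[1,-] (faults so far: 1)
  step 2: ref 1 -> HIT, frames=[1,-] (faults so far: 1)
  step 3: ref 1 -> HIT, frames=[1,-] (faults so far: 1)
  step 4: ref 2 -> FAULT, frames=[1,2] (faults so far: 2)
  step 5: ref 1 -> HIT, frames=[1,2] (faults so far: 2)
  step 6: ref 1 -> HIT, frames=[1,2] (faults so far: 2)
  step 7: ref 4 -> FAULT, evict 1, frames=[4,2] (faults so far: 3)
  step 8: ref 5 -> FAULT, evict 4, frames=[5,2] (faults so far: 4)
  step 9: ref 5 -> HIT, frames=[5,2] (faults so far: 4)
  step 10: ref 2 -> HIT, frames=[5,2] (faults so far: 4)
  step 11: ref 5 -> HIT, frames=[5,2] (faults so far: 4)
  step 12: ref 1 -> FAULT, evict 5, frames=[1,2] (faults so far: 5)
  step 13: ref 3 -> FAULT, evict 1, frames=[3,2] (faults so far: 6)
  step 14: ref 2 -> HIT, frames=[3,2] (faults so far: 6)
  Optimal total faults: 6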